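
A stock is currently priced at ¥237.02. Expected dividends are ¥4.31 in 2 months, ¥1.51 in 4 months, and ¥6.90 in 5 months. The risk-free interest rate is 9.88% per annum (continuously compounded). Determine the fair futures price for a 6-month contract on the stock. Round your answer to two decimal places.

¥236.08

PV(dividends) I = 4.31·e^(−0.0988·2/12) + 1.51·e^(−0.0988·4/12) + 6.90·e^(−0.0988·5/12)
I = 4.2396 + 1.4611 + 6.6217 = 12.3224
F = (S − I)·e^(rT) = (237.02 − 12.3224) · e^(0.0988·6/12)
= 224.6976 · e^0.049400 = 224.6976 × 1.050641 = ¥236.08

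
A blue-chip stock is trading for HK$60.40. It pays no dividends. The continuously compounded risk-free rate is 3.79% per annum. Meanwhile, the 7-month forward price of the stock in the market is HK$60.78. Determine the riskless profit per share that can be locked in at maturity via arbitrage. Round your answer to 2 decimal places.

Fair forward: F* = S·e^(carry·T), with carry = r = 0.0379
F* = 60.40 · e^(0.0379 × 7/12) = 60.40 · e^0.022108 = 60.40 × 1.022354 = HK$61.7502
Market HK$60.78 < fair HK$61.7502: forward underpriced → reverse cash-and-carry (short spot, go long the forward).
At maturity, profit = |F_mkt − F*| = |60.78 − 61.7502| = HK$0.97 per share

HK$0.97 per share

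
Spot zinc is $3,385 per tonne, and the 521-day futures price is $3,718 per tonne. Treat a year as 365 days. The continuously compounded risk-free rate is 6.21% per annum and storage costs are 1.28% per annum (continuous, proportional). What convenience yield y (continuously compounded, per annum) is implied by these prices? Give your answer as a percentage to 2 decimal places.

0.92%

F = S·e^((r+u−y)T) ⇒ (r+u−y) = ln(F/S)/T
ln(3718/3385) = 0.093832; /T ⇒ 0.065736
y = r + u − ln(F/S)/T = 0.0621 + 0.0128 − 0.065736 = 0.009164
y = 0.92%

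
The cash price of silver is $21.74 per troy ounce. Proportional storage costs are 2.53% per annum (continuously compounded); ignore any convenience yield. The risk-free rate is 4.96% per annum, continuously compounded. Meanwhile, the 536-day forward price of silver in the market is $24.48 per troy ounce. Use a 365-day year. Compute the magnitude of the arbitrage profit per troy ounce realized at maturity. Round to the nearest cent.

$0.21 per troy ounce

Fair forward: F* = S·e^(carry·T), with carry = (r + u) = 0.0496 + 0.0253 = 0.0749
F* = 21.74 · e^(0.0749 × 536/365) = 21.74 · e^0.109990 = 21.74 × 1.116267 = $24.2676
Market $24.48 > fair $24.2676: forward overpriced → cash-and-carry (buy spot, short the forward).
At maturity, profit = |F_mkt − F*| = |24.48 − 24.2676| = $0.21 per troy ounce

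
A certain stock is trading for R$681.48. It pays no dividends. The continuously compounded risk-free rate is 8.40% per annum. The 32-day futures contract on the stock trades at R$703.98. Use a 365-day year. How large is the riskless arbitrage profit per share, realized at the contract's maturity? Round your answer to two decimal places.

R$17.46 per share

Fair futures: F* = S·e^(carry·T), with carry = r = 0.0840
F* = 681.48 · e^(0.0840 × 32/365) = 681.48 · e^0.007364 = 681.48 × 1.007391 = R$686.5168
Market R$703.98 > fair R$686.5168: forward overpriced → cash-and-carry (buy spot, short the forward).
At maturity, profit = |F_mkt − F*| = |703.98 − 686.5168| = R$17.46 per share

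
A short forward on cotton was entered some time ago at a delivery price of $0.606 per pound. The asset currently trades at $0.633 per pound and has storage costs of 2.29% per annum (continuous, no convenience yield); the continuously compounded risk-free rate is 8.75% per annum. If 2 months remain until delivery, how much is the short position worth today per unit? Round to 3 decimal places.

Current fair forward for the remaining 2 months: F = S·e^((r + u)·T), (r + u) = 0.0875 + 0.0229 = 0.1104
F = 0.633 · e^(0.1104 × 2/12) = 0.633 × 1.018570 = 0.6448
Value of long forward = (F − K)·e^(−rT) = (0.6448 − 0.606) · e^(−0.0875·2/12)
= 0.0388 × 0.985522 = 0.038
Short position value = −(long value) = -$0.038

-$0.038 per pound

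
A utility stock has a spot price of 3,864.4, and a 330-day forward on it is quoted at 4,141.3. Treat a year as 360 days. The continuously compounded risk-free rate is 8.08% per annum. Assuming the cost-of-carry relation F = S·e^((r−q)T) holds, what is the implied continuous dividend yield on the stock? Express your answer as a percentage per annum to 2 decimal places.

0.53%

From F = S·e^((r−q)T): (r − q) = ln(F/S)/T
ln(4141.3/3864.4) = ln(1.071654) = 0.069203
(r − q) = 0.069203 / (330/360) = 0.075494
q = r − ln(F/S)/T = 0.0808 − 0.075494 = 0.005306
q = 0.53%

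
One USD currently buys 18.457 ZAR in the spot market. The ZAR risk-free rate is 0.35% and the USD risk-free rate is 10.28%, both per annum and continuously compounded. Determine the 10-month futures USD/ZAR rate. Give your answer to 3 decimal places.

F = S·e^((r_ZAR − r_USD)T) = 18.457 · e^((0.0035 − 0.1028) × 10/12)
= 18.457 · e^-0.082750 = 18.457 × 0.920581
F = 16.991 ZAR per USD

16.991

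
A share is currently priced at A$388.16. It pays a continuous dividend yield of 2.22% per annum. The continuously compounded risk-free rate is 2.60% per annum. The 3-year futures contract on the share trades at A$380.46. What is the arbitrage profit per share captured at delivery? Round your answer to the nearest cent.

Fair futures: F* = S·e^(carry·T), with carry = (r − q) = 0.0260 − 0.0222 = 0.0038
F* = 388.16 · e^(0.0038 × 3) = 388.16 · e^0.011400 = 388.16 × 1.011465 = A$392.6103
Market A$380.46 < fair A$392.6103: forward underpriced → reverse cash-and-carry (short spot, go long the forward).
At maturity, profit = |F_mkt − F*| = |380.46 − 392.6103| = A$12.15 per share

A$12.15 per share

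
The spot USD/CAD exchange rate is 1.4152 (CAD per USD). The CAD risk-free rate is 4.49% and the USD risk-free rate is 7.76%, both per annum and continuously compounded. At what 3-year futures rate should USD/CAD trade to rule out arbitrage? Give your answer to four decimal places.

1.2830

F = S·e^((r_CAD − r_USD)T) = 1.4152 · e^((0.0449 − 0.0776) × 3)
= 1.4152 · e^-0.098100 = 1.4152 × 0.906558
F = 1.2830 CAD per USD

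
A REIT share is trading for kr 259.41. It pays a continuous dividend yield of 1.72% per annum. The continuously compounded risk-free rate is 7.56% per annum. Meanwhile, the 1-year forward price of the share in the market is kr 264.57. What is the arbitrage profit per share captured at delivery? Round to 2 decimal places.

kr 10.44 per share

Fair forward: F* = S·e^(carry·T), with carry = (r − q) = 0.0756 − 0.0172 = 0.0584
F* = 259.41 · e^(0.0584 × 1) = 259.41 · e^0.058400 = 259.41 × 1.060139 = kr 275.0107
Market kr 264.57 < fair kr 275.0107: forward underpriced → reverse cash-and-carry (short spot, go long the forward).
At maturity, profit = |F_mkt − F*| = |264.57 − 275.0107| = kr 10.44 per share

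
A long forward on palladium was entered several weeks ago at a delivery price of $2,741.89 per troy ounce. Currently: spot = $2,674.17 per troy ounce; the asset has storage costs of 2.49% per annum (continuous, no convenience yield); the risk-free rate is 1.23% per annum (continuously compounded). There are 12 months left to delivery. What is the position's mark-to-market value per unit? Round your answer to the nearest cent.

$33.22 per troy ounce

Current fair forward for the remaining 12 months: F = S·e^((r + u)·T), (r + u) = 0.0123 + 0.0249 = 0.0372
F = 2674.17 · e^(0.0372 × 12/12) = 2674.17 × 1.03790058 = 2775.5226
Value of long forward = (F − K)·e^(−rT) = (2775.5226 − 2741.89) · e^(−0.0123·12/12)
= 33.6326 × 0.98777534 = 33.22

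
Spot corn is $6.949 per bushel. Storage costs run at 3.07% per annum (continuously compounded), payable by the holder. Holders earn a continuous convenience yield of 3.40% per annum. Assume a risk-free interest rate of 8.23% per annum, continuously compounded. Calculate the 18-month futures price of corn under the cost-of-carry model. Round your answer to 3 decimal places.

$7.823 per bushel

Net carry = r + u − y = 0.0823 + 0.0307 − 0.0340 = 0.0790
F = S·e^((r+u−y)T) = 6.949 · e^(0.0790 × 18/12) = 6.949 · e^0.118500
= 6.949 × 1.125807 = $7.823 per bushel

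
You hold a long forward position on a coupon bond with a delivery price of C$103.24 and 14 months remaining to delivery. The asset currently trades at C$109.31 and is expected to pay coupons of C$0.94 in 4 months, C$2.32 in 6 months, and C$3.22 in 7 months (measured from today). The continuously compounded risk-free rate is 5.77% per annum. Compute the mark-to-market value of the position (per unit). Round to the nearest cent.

PV(remaining coupons) I = 0.94·e^(−0.0577·4/12) + 2.32·e^(−0.0577·6/12) + 3.22·e^(−0.0577·7/12) = 6.2895
Current forward F = (S − I)·e^(rT) = (109.31 − 6.2895)·e^(0.0577·14/12) = 103.0205 × 1.069634 = 110.1942
Value (long) = (F − K)·e^(−rT) = (110.1942 − 103.24) × 0.934899 = 6.5015
Value = C$6.50

C$6.50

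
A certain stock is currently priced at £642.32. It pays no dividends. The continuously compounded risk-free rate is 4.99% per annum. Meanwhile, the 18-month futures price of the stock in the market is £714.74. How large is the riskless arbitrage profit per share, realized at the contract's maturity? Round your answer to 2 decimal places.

Fair futures: F* = S·e^(carry·T), with carry = r = 0.0499
F* = 642.32 · e^(0.0499 × 18/12) = 642.32 · e^0.074850 = 642.32 × 1.077722 = £692.2424
Market £714.74 > fair £692.2424: forward overpriced → cash-and-carry (buy spot, short the forward).
At maturity, profit = |F_mkt − F*| = |714.74 − 692.2424| = £22.50 per share

£22.50 per share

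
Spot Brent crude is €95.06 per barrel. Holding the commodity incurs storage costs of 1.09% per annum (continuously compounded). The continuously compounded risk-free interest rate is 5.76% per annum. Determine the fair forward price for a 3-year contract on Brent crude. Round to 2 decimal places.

€116.75 per barrel

Net carry = r + u − y = 0.0576 + 0.0109 − 0.0000 = 0.0685
F = S·e^((r+u−y)T) = 95.06 · e^(0.0685 × 3) = 95.06 · e^0.205500
= 95.06 × 1.228139 = €116.75 per barrel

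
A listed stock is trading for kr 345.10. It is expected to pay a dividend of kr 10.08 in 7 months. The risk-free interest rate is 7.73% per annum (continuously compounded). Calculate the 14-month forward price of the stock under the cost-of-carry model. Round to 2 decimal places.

kr 367.12

PV(dividends) I = 10.08·e^(−0.0773·7/12)
I = 9.6356
F = (S − I)·e^(rT) = (345.10 − 9.6356) · e^(0.0773·14/12)
= 335.4644 · e^0.090183 = 335.4644 × 1.094375 = kr 367.12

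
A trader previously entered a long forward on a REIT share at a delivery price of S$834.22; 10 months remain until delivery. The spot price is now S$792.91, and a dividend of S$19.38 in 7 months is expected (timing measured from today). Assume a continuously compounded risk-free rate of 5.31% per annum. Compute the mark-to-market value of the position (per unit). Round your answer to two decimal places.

-S$23.99

PV(remaining dividends) I = 19.38·e^(−0.0531·7/12) = 18.7889
Current forward F = (S − I)·e^(rT) = (792.91 − 18.7889)·e^(0.0531·10/12) = 774.1211 × 1.045244 = 809.1454
Value (long) = (F − K)·e^(−rT) = (809.1454 − 834.22) × 0.956715 = -23.9892
Value = -S$23.99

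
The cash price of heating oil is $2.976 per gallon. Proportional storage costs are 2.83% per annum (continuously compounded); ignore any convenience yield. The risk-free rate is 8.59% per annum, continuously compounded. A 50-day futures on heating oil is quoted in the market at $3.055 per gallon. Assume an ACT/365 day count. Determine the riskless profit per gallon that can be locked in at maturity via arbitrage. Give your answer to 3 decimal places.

Fair futures: F* = S·e^(carry·T), with carry = (r + u) = 0.0859 + 0.0283 = 0.1142
F* = 2.976 · e^(0.1142 × 50/365) = 2.976 · e^0.015644 = 2.976 × 1.015767 = $3.0229
Market $3.055 > fair $3.0229: forward overpriced → cash-and-carry (buy spot, short the forward).
At maturity, profit = |F_mkt − F*| = |3.055 − 3.0229| = $0.032 per gallon

$0.032 per gallon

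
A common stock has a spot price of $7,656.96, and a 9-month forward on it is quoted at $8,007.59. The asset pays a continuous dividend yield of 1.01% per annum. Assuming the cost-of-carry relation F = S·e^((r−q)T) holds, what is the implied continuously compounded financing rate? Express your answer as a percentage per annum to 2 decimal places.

6.98%

From F = S·e^((r−q)T): (r − q) = ln(F/S)/T
ln(8007.59/7656.96) = ln(1.045792) = 0.044774
(r − q) = 0.044774 / (9/12) = 0.059699
r = ln(F/S)/T + q = 0.059699 + 0.0101 = 0.069799
r = 6.98%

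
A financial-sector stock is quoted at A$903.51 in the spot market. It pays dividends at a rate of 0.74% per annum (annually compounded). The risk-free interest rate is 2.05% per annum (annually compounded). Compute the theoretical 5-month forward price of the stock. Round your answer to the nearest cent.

F = S · (1+r)^T / (1+q)^T
= 903.51 × 1.008491 / 1.003077 = 903.51 × 1.005397
F = A$908.39

A$908.39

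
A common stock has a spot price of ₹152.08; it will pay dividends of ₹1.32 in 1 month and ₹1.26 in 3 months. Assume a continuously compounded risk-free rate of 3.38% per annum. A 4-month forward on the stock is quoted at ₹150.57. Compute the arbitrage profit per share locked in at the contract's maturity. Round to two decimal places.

PV(dividends) I = 1.32·e^(−0.0338·1/12) + 1.26·e^(−0.0338·3/12) = 2.5657
Fair forward F* = (S − I)·e^(rT) = (152.08 − 2.5657)·e^0.011267 = 149.5143 × 1.011331 = 151.2084
Market ₹150.57 < fair 151.2084: forward underpriced → reverse cash-and-carry (short the stock, invest proceeds at r, pay the dividends, go long the forward).
Profit at T = |F_mkt − F*| = |150.57 − 151.2084| = ₹0.64 per share

₹0.64 per share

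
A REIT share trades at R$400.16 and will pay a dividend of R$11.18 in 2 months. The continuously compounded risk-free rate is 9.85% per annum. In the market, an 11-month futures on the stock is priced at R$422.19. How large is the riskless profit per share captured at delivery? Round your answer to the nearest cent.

R$3.75 per share

PV(dividends) I = 11.18·e^(−0.0985·2/12) = 10.9980
Fair futures F* = (S − I)·e^(rT) = (400.16 − 10.9980)·e^0.090292 = 389.1620 × 1.094494 = 425.9355
Market R$422.19 < fair 425.9355: forward underpriced → reverse cash-and-carry (short the stock, invest proceeds at r, pay the dividends, go long the forward).
Profit at T = |F_mkt − F*| = |422.19 − 425.9355| = R$3.75 per share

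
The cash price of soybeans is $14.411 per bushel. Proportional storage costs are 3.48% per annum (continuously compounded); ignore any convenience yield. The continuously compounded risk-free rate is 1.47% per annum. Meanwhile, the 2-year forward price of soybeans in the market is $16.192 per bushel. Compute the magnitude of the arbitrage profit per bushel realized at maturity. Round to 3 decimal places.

$0.281 per bushel

Fair forward: F* = S·e^(carry·T), with carry = (r + u) = 0.0147 + 0.0348 = 0.0495
F* = 14.411 · e^(0.0495 × 2) = 14.411 · e^0.099000 = 14.411 × 1.104066 = $15.9107
Market $16.192 > fair $15.9107: forward overpriced → cash-and-carry (buy spot, short the forward).
At maturity, profit = |F_mkt − F*| = |16.192 − 15.9107| = $0.281 per bushel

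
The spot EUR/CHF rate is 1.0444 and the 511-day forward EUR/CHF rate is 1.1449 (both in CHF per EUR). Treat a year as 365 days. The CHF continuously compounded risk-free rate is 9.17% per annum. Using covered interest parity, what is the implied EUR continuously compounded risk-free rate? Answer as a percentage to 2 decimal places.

2.61%

F = S·e^((r_CHF − r_EUR)T) ⇒ r_EUR = r_CHF − ln(F/S)/T
ln(1.1449/1.0444) = 0.091875; /(511/365) = 0.065625
r_EUR = 0.0917 − 0.065625 = 0.026075
r_EUR = 2.61%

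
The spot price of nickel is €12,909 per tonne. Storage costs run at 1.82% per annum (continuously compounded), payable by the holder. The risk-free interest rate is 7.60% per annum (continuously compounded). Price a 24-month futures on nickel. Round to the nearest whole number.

Net carry = r + u − y = 0.0760 + 0.0182 − 0.0000 = 0.0942
F = S·e^((r+u−y)T) = 12909 · e^(0.0942 × 24/12) = 12909 · e^0.188400
= 12909 × 1.207316 = €15,585 per tonne

€15,585 per tonne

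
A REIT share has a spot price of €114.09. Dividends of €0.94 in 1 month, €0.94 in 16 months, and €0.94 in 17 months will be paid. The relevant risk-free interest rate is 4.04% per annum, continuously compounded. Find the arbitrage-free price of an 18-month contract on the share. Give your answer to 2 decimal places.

€118.33

PV(dividends) I = 0.94·e^(−0.0404·1/12) + 0.94·e^(−0.0404·16/12) + 0.94·e^(−0.0404·17/12)
I = 0.9368 + 0.8907 + 0.8877 = 2.7152
F = (S − I)·e^(rT) = (114.09 − 2.7152) · e^(0.0404·18/12)
= 111.3748 · e^0.060600 = 111.3748 × 1.062474 = €118.33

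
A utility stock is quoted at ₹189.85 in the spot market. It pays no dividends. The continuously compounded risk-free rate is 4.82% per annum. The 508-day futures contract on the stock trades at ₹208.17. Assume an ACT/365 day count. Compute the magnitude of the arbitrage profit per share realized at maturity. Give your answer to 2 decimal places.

Fair futures: F* = S·e^(carry·T), with carry = r = 0.0482
F* = 189.85 · e^(0.0482 × 508/365) = 189.85 · e^0.067084 = 189.85 × 1.069385 = ₹203.0227
Market ₹208.17 > fair ₹203.0227: forward overpriced → cash-and-carry (buy spot, short the forward).
At maturity, profit = |F_mkt − F*| = |208.17 − 203.0227| = ₹5.15 per share

₹5.15 per share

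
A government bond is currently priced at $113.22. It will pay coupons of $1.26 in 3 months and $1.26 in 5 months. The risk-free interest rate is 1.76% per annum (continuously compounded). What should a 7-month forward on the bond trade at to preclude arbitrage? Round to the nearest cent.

PV(coupons) I = 1.26·e^(−0.0176·3/12) + 1.26·e^(−0.0176·5/12)
I = 1.2545 + 1.2508 = 2.5053
F = (S − I)·e^(rT) = (113.22 − 2.5053) · e^(0.0176·7/12)
= 110.7147 · e^0.010267 = 110.7147 × 1.010320 = $111.86

$111.86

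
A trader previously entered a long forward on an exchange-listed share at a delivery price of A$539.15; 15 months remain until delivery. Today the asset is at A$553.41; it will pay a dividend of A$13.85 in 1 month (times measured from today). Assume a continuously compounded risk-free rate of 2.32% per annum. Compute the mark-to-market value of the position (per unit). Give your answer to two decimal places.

A$15.85

PV(remaining dividends) I = 13.85·e^(−0.0232·1/12) = 13.8232
Current forward F = (S − I)·e^(rT) = (553.41 − 13.8232)·e^(0.0232·15/12) = 539.5868 × 1.029425 = 555.4641
Value (long) = (F − K)·e^(−rT) = (555.4641 − 539.15) × 0.971416 = 15.8478
Value = A$15.85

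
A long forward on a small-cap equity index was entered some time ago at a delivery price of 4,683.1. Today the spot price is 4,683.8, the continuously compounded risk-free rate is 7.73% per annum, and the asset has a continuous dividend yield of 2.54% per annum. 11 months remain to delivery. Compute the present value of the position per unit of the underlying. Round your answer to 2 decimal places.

213.26

Current fair forward for the remaining 11 months: F = S·e^((r − q)·T), (r − q) = 0.0773 − 0.0254 = 0.0519
F = 4683.8 · e^(0.0519 × 11/12) = 4683.8 × 1.04872485 = 4912.0175
Value of long forward = (F − K)·e^(−rT) = (4912.0175 − 4683.1) · e^(−0.0773·11/12)
= 228.9175 × 0.93159386 = 213.26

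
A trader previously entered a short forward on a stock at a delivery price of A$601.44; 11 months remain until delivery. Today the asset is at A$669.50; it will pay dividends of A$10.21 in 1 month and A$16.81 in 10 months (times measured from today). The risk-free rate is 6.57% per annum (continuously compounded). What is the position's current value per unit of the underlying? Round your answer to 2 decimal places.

PV(remaining dividends) I = 10.21·e^(−0.0657·1/12) + 16.81·e^(−0.0657·10/12) = 26.0686
Current forward F = (S − I)·e^(rT) = (669.50 − 26.0686)·e^(0.0657·11/12) = 643.4314 × 1.062075 = 683.3724
Value (long) = (F − K)·e^(−rT) = (683.3724 − 601.44) × 0.941553 = 77.1437
Short position value = −(long value) = -A$77.14

-A$77.14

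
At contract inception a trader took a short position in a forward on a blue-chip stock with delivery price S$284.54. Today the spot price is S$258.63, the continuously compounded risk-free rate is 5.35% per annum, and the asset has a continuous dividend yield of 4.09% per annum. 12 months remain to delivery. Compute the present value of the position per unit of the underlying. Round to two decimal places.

Current fair forward for the remaining 12 months: F = S·e^((r − q)·T), (r − q) = 0.0535 − 0.0409 = 0.0126
F = 258.63 · e^(0.0126 × 12/12) = 258.63 × 1.012680 = 261.9094
Value of long forward = (F − K)·e^(−rT) = (261.9094 − 284.54) · e^(−0.0535·12/12)
= -22.6306 × 0.947906 = -21.45
Short position value = −(long value) = S$21.45

S$21.45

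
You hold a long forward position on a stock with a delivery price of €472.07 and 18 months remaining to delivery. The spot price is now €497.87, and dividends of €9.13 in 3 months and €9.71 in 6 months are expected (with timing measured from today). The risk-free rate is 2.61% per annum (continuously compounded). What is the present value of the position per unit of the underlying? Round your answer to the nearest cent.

PV(remaining dividends) I = 9.13·e^(−0.0261·3/12) + 9.71·e^(−0.0261·6/12) = 18.6547
Current forward F = (S − I)·e^(rT) = (497.87 − 18.6547)·e^(0.0261·18/12) = 479.2153 × 1.039926 = 498.3485
Value (long) = (F − K)·e^(−rT) = (498.3485 − 472.07) × 0.961606 = 25.2696
Value = €25.27

€25.27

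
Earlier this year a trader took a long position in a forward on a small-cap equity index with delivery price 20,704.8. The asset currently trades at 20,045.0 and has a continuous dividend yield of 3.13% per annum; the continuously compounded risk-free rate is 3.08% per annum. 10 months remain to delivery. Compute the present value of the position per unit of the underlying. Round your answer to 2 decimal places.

-651.22

Current fair forward for the remaining 10 months: F = S·e^((r − q)·T), (r − q) = 0.0308 − 0.0313 = -0.0005
F = 20045.0 · e^(-0.0005 × 10/12) = 20045.0 × 0.99958342 = 20036.6497
Value of long forward = (F − K)·e^(−rT) = (20036.6497 − 20704.8) · e^(−0.0308·10/12)
= -668.1503 × 0.97465992 = -651.22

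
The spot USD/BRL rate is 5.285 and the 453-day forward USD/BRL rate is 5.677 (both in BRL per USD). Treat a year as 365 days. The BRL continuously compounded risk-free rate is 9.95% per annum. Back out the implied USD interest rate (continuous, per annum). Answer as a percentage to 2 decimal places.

F = S·e^((r_BRL − r_USD)T) ⇒ r_USD = r_BRL − ln(F/S)/T
ln(5.677/5.285) = 0.071550; /(453/365) = 0.057651
r_USD = 0.0995 − 0.057651 = 0.041849
r_USD = 4.18%

4.18%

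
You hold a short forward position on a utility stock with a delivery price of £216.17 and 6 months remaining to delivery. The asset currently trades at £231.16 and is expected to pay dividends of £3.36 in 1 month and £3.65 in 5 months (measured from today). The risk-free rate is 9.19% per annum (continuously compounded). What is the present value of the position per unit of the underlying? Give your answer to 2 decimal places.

-£17.85

PV(remaining dividends) I = 3.36·e^(−0.0919·1/12) + 3.65·e^(−0.0919·5/12) = 6.8472
Current forward F = (S − I)·e^(rT) = (231.16 − 6.8472)·e^(0.0919·6/12) = 224.3128 × 1.047022 = 234.8604
Value (long) = (F − K)·e^(−rT) = (234.8604 − 216.17) × 0.955090 = 17.8510
Short position value = −(long value) = -£17.85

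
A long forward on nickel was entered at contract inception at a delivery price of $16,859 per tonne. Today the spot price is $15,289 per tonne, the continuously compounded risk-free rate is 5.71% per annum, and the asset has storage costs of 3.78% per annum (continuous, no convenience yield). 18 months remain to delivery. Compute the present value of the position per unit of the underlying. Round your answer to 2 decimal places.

$705.80 per tonne

Current fair forward for the remaining 18 months: F = S·e^((r + u)·T), (r + u) = 0.0571 + 0.0378 = 0.0949
F = 15289 · e^(0.0949 × 18/12) = 15289 × 1.15298012 = 17627.9131
Value of long forward = (F − K)·e^(−rT) = (17627.9131 − 16859) · e^(−0.0571·18/12)
= 768.9131 × 0.91791545 = 705.80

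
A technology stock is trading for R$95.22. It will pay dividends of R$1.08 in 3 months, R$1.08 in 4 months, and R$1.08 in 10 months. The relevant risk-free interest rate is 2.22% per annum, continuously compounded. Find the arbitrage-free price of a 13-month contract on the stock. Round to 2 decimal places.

PV(dividends) I = 1.08·e^(−0.0222·3/12) + 1.08·e^(−0.0222·4/12) + 1.08·e^(−0.0222·10/12)
I = 1.0740 + 1.0720 + 1.0602 = 3.2062
F = (S − I)·e^(rT) = (95.22 − 3.2062) · e^(0.0222·13/12)
= 92.0138 · e^0.024050 = 92.0138 × 1.024342 = R$94.25

R$94.25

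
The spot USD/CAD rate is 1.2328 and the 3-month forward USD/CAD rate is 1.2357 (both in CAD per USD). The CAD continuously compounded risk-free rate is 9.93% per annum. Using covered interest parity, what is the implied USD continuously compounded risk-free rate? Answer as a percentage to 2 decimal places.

F = S·e^((r_CAD − r_USD)T) ⇒ r_USD = r_CAD − ln(F/S)/T
ln(1.2357/1.2328) = 0.002350; /(3/12) = 0.009400
r_USD = 0.0993 − 0.009400 = 0.089900
r_USD = 8.99%

8.99%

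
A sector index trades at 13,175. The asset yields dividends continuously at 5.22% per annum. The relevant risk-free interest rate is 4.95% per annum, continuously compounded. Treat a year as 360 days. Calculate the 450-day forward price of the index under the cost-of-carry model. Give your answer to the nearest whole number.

F = S·e^((r − q)T) = 13175 · e^((0.0495 − 0.0522) × 450/360)
= 13175 · e^-0.003375 = 13175 × 0.996631
F = 13,131

13,131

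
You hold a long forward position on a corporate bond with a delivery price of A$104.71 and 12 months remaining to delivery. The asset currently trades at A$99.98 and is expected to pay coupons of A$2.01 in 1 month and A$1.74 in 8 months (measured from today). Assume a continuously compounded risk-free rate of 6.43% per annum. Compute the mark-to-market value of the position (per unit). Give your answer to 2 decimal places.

PV(remaining coupons) I = 2.01·e^(−0.0643·1/12) + 1.74·e^(−0.0643·8/12) = 3.6662
Current forward F = (S − I)·e^(rT) = (99.98 − 3.6662)·e^(0.0643·12/12) = 96.3138 × 1.066412 = 102.7102
Value (long) = (F − K)·e^(−rT) = (102.7102 − 104.71) × 0.937724 = -1.8753
Value = -A$1.88

-A$1.88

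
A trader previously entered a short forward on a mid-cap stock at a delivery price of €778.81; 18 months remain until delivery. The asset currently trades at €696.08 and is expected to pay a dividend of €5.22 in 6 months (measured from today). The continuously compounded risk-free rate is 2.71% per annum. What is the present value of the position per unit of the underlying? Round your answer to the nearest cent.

PV(remaining dividends) I = 5.22·e^(−0.0271·6/12) = 5.1497
Current forward F = (S − I)·e^(rT) = (696.08 − 5.1497)·e^(0.0271·18/12) = 690.9303 × 1.041488 = 719.5956
Value (long) = (F − K)·e^(−rT) = (719.5956 − 778.81) × 0.960165 = -56.8556
Short position value = −(long value) = €56.86

€56.86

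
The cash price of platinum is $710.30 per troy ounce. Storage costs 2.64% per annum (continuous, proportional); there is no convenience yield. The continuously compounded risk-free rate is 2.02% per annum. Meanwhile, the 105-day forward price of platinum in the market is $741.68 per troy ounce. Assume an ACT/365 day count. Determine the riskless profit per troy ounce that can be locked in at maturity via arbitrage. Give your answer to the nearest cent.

Fair forward: F* = S·e^(carry·T), with carry = (r + u) = 0.0202 + 0.0264 = 0.0466
F* = 710.30 · e^(0.0466 × 105/365) = 710.30 · e^0.013405 = 710.30 × 1.013495 = $719.8855
Market $741.68 > fair $719.8855: forward overpriced → cash-and-carry (buy spot, short the forward).
At maturity, profit = |F_mkt − F*| = |741.68 − 719.8855| = $21.79 per troy ounce

$21.79 per troy ounce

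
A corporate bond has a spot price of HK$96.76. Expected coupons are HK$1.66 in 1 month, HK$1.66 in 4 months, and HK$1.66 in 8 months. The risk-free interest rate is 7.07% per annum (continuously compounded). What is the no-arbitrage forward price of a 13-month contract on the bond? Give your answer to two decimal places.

PV(coupons) I = 1.66·e^(−0.0707·1/12) + 1.66·e^(−0.0707·4/12) + 1.66·e^(−0.0707·8/12)
I = 1.6502 + 1.6213 + 1.5836 = 4.8551
F = (S − I)·e^(rT) = (96.76 − 4.8551) · e^(0.0707·13/12)
= 91.9049 · e^0.076592 = 91.9049 × 1.079602 = HK$99.22

HK$99.22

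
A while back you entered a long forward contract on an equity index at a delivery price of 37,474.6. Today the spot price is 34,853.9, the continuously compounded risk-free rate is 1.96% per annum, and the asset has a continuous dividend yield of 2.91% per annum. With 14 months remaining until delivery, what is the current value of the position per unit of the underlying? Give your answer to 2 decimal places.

-2936.93

Current fair forward for the remaining 14 months: F = S·e^((r − q)·T), (r − q) = 0.0196 − 0.0291 = -0.0095
F = 34853.9 · e^(-0.0095 × 14/12) = 34853.9 × 0.98897786 = 34469.7354
Value of long forward = (F − K)·e^(−rT) = (34469.7354 − 37474.6) · e^(−0.0196·14/12)
= -3004.8646 × 0.97739279 = -2936.93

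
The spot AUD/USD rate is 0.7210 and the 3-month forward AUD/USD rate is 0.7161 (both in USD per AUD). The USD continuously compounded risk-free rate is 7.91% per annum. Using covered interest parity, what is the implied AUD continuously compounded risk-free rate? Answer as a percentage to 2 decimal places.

10.64%

F = S·e^((r_USD − r_AUD)T) ⇒ r_AUD = r_USD − ln(F/S)/T
ln(0.7161/0.7210) = -0.006819; /(3/12) = -0.027276
r_AUD = 0.0791 + 0.027276 = 0.106376
r_AUD = 10.64%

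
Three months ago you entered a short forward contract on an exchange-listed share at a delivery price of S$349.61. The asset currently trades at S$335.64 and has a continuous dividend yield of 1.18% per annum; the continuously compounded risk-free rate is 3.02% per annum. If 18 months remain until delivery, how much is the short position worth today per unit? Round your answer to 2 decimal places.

Current fair forward for the remaining 18 months: F = S·e^((r − q)·T), (r − q) = 0.0302 − 0.0118 = 0.0184
F = 335.64 · e^(0.0184 × 18/12) = 335.64 × 1.027984 = 345.0325
Value of long forward = (F − K)·e^(−rT) = (345.0325 − 349.61) · e^(−0.0302·18/12)
= -4.5775 × 0.955711 = -4.37
Short position value = −(long value) = S$4.37

S$4.37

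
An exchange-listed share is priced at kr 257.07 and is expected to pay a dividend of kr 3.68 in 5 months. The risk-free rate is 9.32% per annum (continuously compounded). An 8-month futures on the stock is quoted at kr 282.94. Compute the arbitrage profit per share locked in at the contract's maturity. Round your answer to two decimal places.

kr 13.16 per share

PV(dividends) I = 3.68·e^(−0.0932·5/12) = 3.5398
Fair futures F* = (S − I)·e^(rT) = (257.07 − 3.5398)·e^0.062133 = 253.5302 × 1.064104 = 269.7825
Market kr 282.94 > fair 269.7825: forward overpriced → cash-and-carry (borrow at r, buy the stock and collect the dividends, short the forward).
Profit at T = |F_mkt − F*| = |282.94 − 269.7825| = kr 13.16 per share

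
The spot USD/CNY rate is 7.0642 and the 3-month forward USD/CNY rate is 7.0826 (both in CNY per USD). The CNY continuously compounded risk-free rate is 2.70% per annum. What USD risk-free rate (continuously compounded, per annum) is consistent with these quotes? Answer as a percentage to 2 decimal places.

F = S·e^((r_CNY − r_USD)T) ⇒ r_USD = r_CNY − ln(F/S)/T
ln(7.0826/7.0642) = 0.002601; /(3/12) = 0.010404
r_USD = 0.0270 − 0.010404 = 0.016596
r_USD = 1.66%

1.66%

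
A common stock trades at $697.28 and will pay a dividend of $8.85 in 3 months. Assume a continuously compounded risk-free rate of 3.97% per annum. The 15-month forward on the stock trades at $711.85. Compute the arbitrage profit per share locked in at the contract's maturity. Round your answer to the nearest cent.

PV(dividends) I = 8.85·e^(−0.0397·3/12) = 8.7626
Fair forward F* = (S − I)·e^(rT) = (697.28 − 8.7626)·e^0.049625 = 688.5174 × 1.050877 = 723.5471
Market $711.85 < fair 723.5471: forward underpriced → reverse cash-and-carry (short the stock, invest proceeds at r, pay the dividends, go long the forward).
Profit at T = |F_mkt − F*| = |711.85 − 723.5471| = $11.70 per share

$11.70 per share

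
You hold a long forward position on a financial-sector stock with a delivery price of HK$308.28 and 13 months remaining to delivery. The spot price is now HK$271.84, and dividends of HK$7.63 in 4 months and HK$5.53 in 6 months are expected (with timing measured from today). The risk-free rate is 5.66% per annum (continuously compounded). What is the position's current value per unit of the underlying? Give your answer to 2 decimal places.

PV(remaining dividends) I = 7.63·e^(−0.0566·4/12) + 5.53·e^(−0.0566·6/12) = 12.8631
Current forward F = (S − I)·e^(rT) = (271.84 − 12.8631)·e^(0.0566·13/12) = 258.9769 × 1.063236 = 275.3536
Value (long) = (F − K)·e^(−rT) = (275.3536 − 308.28) × 0.940525 = -30.9681
Value = -HK$30.97

-HK$30.97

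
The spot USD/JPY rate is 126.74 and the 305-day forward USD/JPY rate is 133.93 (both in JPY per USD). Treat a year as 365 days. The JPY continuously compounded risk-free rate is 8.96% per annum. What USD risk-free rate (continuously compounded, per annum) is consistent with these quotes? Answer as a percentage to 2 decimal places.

F = S·e^((r_JPY − r_USD)T) ⇒ r_USD = r_JPY − ln(F/S)/T
ln(133.93/126.74) = 0.055180; /(305/365) = 0.066035
r_USD = 0.0896 − 0.066035 = 0.023565
r_USD = 2.36%

2.36%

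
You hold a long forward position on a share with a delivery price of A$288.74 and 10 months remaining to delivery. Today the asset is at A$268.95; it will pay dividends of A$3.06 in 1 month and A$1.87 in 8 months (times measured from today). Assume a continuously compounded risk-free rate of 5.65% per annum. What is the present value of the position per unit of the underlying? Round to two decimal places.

-A$11.36

PV(remaining dividends) I = 3.06·e^(−0.0565·1/12) + 1.87·e^(−0.0565·8/12) = 4.8465
Current forward F = (S − I)·e^(rT) = (268.95 − 4.8465)·e^(0.0565·10/12) = 264.1035 × 1.048209 = 276.8357
Value (long) = (F − K)·e^(−rT) = (276.8357 − 288.74) × 0.954008 = -11.3568
Value = -A$11.36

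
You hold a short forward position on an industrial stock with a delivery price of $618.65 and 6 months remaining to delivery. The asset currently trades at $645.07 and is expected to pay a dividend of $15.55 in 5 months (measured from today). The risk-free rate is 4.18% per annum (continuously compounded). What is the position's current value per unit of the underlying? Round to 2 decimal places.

-$23.93

PV(remaining dividends) I = 15.55·e^(−0.0418·5/12) = 15.2815
Current forward F = (S − I)·e^(rT) = (645.07 − 15.2815)·e^(0.0418·6/12) = 629.7885 × 1.021120 = 643.0896
Value (long) = (F − K)·e^(−rT) = (643.0896 − 618.65) × 0.979317 = 23.9341
Short position value = −(long value) = -$23.93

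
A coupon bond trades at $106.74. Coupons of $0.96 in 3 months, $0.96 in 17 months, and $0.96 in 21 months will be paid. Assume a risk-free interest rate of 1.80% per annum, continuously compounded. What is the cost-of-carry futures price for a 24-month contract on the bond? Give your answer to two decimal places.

PV(coupons) I = 0.96·e^(−0.0180·3/12) + 0.96·e^(−0.0180·17/12) + 0.96·e^(−0.0180·21/12)
I = 0.9557 + 0.9358 + 0.9302 = 2.8217
F = (S − I)·e^(rT) = (106.74 − 2.8217) · e^(0.0180·24/12)
= 103.9183 · e^0.036000 = 103.9183 × 1.036656 = $107.73

$107.73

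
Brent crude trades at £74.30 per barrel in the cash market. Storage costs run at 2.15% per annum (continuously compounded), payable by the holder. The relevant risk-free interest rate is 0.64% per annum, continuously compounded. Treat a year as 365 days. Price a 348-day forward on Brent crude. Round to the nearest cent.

Net carry = r + u − y = 0.0064 + 0.0215 − 0.0000 = 0.0279
F = S·e^((r+u−y)T) = 74.30 · e^(0.0279 × 348/365) = 74.30 · e^0.026601
= 74.30 × 1.026958 = £76.30 per barrel

£76.30 per barrel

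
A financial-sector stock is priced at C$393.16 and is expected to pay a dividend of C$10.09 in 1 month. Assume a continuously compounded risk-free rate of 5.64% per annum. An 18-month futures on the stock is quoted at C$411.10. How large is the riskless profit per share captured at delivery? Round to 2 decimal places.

PV(dividends) I = 10.09·e^(−0.0564·1/12) = 10.0427
Fair futures F* = (S − I)·e^(rT) = (393.16 − 10.0427)·e^0.084600 = 383.1173 × 1.088282 = 416.9397
Market C$411.10 < fair 416.9397: forward underpriced → reverse cash-and-carry (short the stock, invest proceeds at r, pay the dividends, go long the forward).
Profit at T = |F_mkt − F*| = |411.10 − 416.9397| = C$5.84 per share

C$5.84 per share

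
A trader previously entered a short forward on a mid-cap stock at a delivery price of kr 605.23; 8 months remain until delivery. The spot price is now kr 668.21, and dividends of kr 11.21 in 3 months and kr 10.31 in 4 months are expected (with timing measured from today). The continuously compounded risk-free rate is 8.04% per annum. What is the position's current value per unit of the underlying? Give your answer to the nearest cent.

PV(remaining dividends) I = 11.21·e^(−0.0804·3/12) + 10.31·e^(−0.0804·4/12) = 21.0243
Current forward F = (S − I)·e^(rT) = (668.21 − 21.0243)·e^(0.0804·8/12) = 647.1857 × 1.055062 = 682.8210
Value (long) = (F − K)·e^(−rT) = (682.8210 − 605.23) × 0.947811 = 73.5416
Short position value = −(long value) = -kr 73.54

-kr 73.54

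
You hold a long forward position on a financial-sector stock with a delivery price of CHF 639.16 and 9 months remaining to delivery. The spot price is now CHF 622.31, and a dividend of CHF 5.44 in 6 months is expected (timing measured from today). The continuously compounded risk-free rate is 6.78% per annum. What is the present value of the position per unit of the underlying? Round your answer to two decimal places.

PV(remaining dividends) I = 5.44·e^(−0.0678·6/12) = 5.2587
Current forward F = (S − I)·e^(rT) = (622.31 − 5.2587)·e^(0.0678·9/12) = 617.0513 × 1.052165 = 649.2398
Value (long) = (F − K)·e^(−rT) = (649.2398 − 639.16) × 0.950421 = 9.5801
Value = CHF 9.58

CHF 9.58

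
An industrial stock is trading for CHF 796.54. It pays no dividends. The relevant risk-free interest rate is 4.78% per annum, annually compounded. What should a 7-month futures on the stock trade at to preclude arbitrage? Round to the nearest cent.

CHF 818.53

F = S · (1+r)^T
= 796.54 × 1.027612
F = CHF 818.53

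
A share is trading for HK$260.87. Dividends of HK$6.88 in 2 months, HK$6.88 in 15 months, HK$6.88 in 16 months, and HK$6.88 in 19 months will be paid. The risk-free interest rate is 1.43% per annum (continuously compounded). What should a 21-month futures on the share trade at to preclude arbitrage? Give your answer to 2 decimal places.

PV(dividends) I = 6.88·e^(−0.0143·2/12) + 6.88·e^(−0.0143·15/12) + 6.88·e^(−0.0143·16/12) + 6.88·e^(−0.0143·19/12)
I = 6.8636 + 6.7581 + 6.7501 + 6.7260 = 27.0978
F = (S − I)·e^(rT) = (260.87 − 27.0978) · e^(0.0143·21/12)
= 233.7722 · e^0.025025 = 233.7722 × 1.025341 = HK$239.70

HK$239.70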